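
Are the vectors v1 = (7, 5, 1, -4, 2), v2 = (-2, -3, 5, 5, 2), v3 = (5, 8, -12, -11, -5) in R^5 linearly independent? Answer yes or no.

yes

Form the matrix with these vectors as rows and row reduce.
R2 ← R2 + (2/7)·R1: [0, -11/7, 37/7, 27/7, 18/7]
R3 ← R3 − (5/7)·R1: [0, 31/7, -89/7, -57/7, -45/7]
R3 ← R3 + (31/11)·R2: [0, 0, 24/11, 30/11, 9/11]
3 nonzero rows, so the 3 vectors span a space of dimension 3.
Since 3 = 3, the vectors are linearly independent.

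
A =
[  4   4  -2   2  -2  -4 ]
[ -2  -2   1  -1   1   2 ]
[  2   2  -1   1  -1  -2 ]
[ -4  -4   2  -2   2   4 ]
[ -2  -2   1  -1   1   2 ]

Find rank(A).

Row reduce to echelon form.
R2 ← R2 + (1/2)·R1: [0, 0, 0, 0, 0, 0]
R3 ← R3 − (1/2)·R1: [0, 0, 0, 0, 0, 0]
R4 ← R4 + R1: [0, 0, 0, 0, 0, 0]
R5 ← R5 + (1/2)·R1: [0, 0, 0, 0, 0, 0]
Echelon form has 1 nonzero row, so rank(A) = 1.

1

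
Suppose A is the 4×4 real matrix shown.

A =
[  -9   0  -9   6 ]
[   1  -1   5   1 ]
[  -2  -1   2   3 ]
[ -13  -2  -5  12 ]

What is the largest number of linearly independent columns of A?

2

Row reduce to echelon form.
R2 ← R2 + (1/9)·R1: [0, -1, 4, 5/3]
R3 ← R3 − (2/9)·R1: [0, -1, 4, 5/3]
R4 ← R4 − (13/9)·R1: [0, -2, 8, 10/3]
R3 ← R3 − R2: [0, 0, 0, 0]
R4 ← R4 − (2)·R2: [0, 0, 0, 0]
Echelon form has 2 nonzero rows, so rank(A) = 2.
The rank gives the maximum number of linearly independent columns: 2.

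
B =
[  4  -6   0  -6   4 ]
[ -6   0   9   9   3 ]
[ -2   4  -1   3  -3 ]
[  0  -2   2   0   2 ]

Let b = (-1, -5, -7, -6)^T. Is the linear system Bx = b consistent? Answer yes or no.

Row reduce the augmented matrix [B | b].
R2 ← R2 + (3/2)·R1: [0, -9, 9, 0, 9, -13/2]
R3 ← R3 + (1/2)·R1: [0, 1, -1, 0, -1, -15/2]
R3 ← R3 + (1/9)·R2: [0, 0, 0, 0, 0, -74/9]
R4 ← R4 − (2/9)·R2: [0, 0, 0, 0, 0, -41/9]
R4 ← R4 − (41/74)·R3: [0, 0, 0, 0, 0, 0]
The echelon form has 3 nonzero rows; the last pivot sits in the augmented column, so rank(B) = 2 but rank([B|b]) = 3.
Since the ranks differ, the system is inconsistent.

no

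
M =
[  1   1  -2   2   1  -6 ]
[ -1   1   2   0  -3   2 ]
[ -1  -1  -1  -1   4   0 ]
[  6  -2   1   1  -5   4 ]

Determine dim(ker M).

2

Row reduce to echelon form.
R2 ← R2 + R1: [0, 2, 0, 2, -2, -4]
R3 ← R3 + R1: [0, 0, -3, 1, 5, -6]
R4 ← R4 − (6)·R1: [0, -8, 13, -11, -11, 40]
R4 ← R4 + (4)·R2: [0, 0, 13, -3, -19, 24]
R4 ← R4 + (13/3)·R3: [0, 0, 0, 4/3, 8/3, -2]
4 nonzero rows, so rank(M) = 4.
M has 6 columns; by rank–nullity, nullity = 6 − 4 = 2.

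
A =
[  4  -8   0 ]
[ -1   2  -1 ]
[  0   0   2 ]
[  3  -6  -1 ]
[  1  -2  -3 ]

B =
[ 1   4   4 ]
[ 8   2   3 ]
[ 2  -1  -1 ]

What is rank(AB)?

2

First compute AB:
[[-60,   0,  -8],
 [ 13,   1,   3],
 [  4,  -2,  -2],
 [-47,   1,  -5],
 [-21,   3,   1]]
Now row reduce the product.
R2 ← R2 + (13/60)·R1: [0, 1, 19/15]
R3 ← R3 + (1/15)·R1: [0, -2, -38/15]
R4 ← R4 − (47/60)·R1: [0, 1, 19/15]
R5 ← R5 − (7/20)·R1: [0, 3, 19/5]
R3 ← R3 + (2)·R2: [0, 0, 0]
R4 ← R4 − R2: [0, 0, 0]
R5 ← R5 − (3)·R2: [0, 0, 0]
2 nonzero rows, so rank(AB) = 2.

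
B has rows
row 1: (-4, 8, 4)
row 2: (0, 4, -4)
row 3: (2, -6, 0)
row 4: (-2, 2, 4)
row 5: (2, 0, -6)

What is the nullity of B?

1

Row reduce to echelon form.
R3 ← R3 + (1/2)·R1: [0, -2, 2]
R4 ← R4 − (1/2)·R1: [0, -2, 2]
R5 ← R5 + (1/2)·R1: [0, 4, -4]
R3 ← R3 + (1/2)·R2: [0, 0, 0]
R4 ← R4 + (1/2)·R2: [0, 0, 0]
R5 ← R5 − R2: [0, 0, 0]
2 nonzero rows, so rank(B) = 2.
B has 3 columns; by rank–nullity, nullity = 3 − 2 = 1.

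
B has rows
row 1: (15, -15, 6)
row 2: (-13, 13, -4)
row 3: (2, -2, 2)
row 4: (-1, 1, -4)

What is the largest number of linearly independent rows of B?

2

Row reduce to echelon form.
R2 ← R2 + (13/15)·R1: [0, 0, 6/5]
R3 ← R3 − (2/15)·R1: [0, 0, 6/5]
R4 ← R4 + (1/15)·R1: [0, 0, -18/5]
R3 ← R3 − R2: [0, 0, 0]
R4 ← R4 + (3)·R2: [0, 0, 0]
Echelon form has 2 nonzero rows, so rank(B) = 2.
The rank gives the maximum number of linearly independent rows: 2.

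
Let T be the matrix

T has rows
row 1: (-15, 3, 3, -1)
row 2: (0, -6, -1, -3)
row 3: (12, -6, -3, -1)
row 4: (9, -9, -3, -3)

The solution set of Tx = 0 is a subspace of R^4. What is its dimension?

2

Row reduce to echelon form.
R3 ← R3 + (4/5)·R1: [0, -18/5, -3/5, -9/5]
R4 ← R4 + (3/5)·R1: [0, -36/5, -6/5, -18/5]
R3 ← R3 − (3/5)·R2: [0, 0, 0, 0]
R4 ← R4 − (6/5)·R2: [0, 0, 0, 0]
2 nonzero rows, so rank(T) = 2.
T has 4 columns; by rank–nullity, nullity = 4 − 2 = 2.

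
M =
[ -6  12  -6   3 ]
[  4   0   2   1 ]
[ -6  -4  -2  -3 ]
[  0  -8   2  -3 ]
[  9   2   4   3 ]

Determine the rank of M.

Row reduce to echelon form.
R2 ← R2 + (2/3)·R1: [0, 8, -2, 3]
R3 ← R3 − R1: [0, -16, 4, -6]
R5 ← R5 + (3/2)·R1: [0, 20, -5, 15/2]
R3 ← R3 + (2)·R2: [0, 0, 0, 0]
R4 ← R4 + R2: [0, 0, 0, 0]
R5 ← R5 − (5/2)·R2: [0, 0, 0, 0]
Echelon form has 2 nonzero rows, so rank(M) = 2.

2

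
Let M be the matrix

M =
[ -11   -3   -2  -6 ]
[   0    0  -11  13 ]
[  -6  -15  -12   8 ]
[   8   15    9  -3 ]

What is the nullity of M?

1

Row reduce to echelon form.
R3 ← R3 − (6/11)·R1: [0, -147/11, -120/11, 124/11]
R4 ← R4 + (8/11)·R1: [0, 141/11, 83/11, -81/11]
Swap R2 ↔ R3
R4 ← R4 + (47/49)·R2: [0, 0, -143/49, 169/49]
R4 ← R4 − (13/49)·R3: [0, 0, 0, 0]
3 nonzero rows, so rank(M) = 3.
M has 4 columns; by rank–nullity, nullity = 4 − 3 = 1.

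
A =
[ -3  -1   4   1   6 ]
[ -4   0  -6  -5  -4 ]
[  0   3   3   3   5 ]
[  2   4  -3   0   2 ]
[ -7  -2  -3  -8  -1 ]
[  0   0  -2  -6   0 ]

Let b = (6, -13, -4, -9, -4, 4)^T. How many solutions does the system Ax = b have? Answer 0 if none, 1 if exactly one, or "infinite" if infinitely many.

Row reduce the augmented matrix [A | b].
R2 ← R2 − (4/3)·R1: [0, 4/3, -34/3, -19/3, -12, -21]
R4 ← R4 + (2/3)·R1: [0, 10/3, -1/3, 2/3, 6, -5]
R5 ← R5 − (7/3)·R1: [0, 1/3, -37/3, -31/3, -15, -18]
R3 ← R3 − (9/4)·R2: [0, 0, 57/2, 69/4, 32, 173/4]
R4 ← R4 − (5/2)·R2: [0, 0, 28, 33/2, 36, 95/2]
R5 ← R5 − (1/4)·R2: [0, 0, -19/2, -35/4, -12, -51/4]
R4 ← R4 − (56/57)·R3: [0, 0, 0, -17/38, 260/57, 571/114]
R5 ← R5 + (1/3)·R3: [0, 0, 0, -3, -4/3, 5/3]
R6 ← R6 + (4/57)·R3: [0, 0, 0, -91/19, 128/57, 401/57]
R5 ← R5 − (114/17)·R4: [0, 0, 0, 0, -1628/51, -1628/51]
R6 ← R6 − (182/17)·R4: [0, 0, 0, 0, -792/17, -792/17]
R6 ← R6 − (54/37)·R5: [0, 0, 0, 0, 0, 0]
The echelon form has 5 nonzero rows, and every pivot lies in the first 5 columns, so rank(A) = rank([A|b]) = 5.
The system is consistent.
rank = 5 = number of unknowns, so the solution is unique.

1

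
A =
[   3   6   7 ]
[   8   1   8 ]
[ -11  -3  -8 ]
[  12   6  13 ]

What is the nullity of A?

0

Row reduce to echelon form.
R2 ← R2 − (8/3)·R1: [0, -15, -32/3]
R3 ← R3 + (11/3)·R1: [0, 19, 53/3]
R4 ← R4 − (4)·R1: [0, -18, -15]
R3 ← R3 + (19/15)·R2: [0, 0, 187/45]
R4 ← R4 − (6/5)·R2: [0, 0, -11/5]
R4 ← R4 + (9/17)·R3: [0, 0, 0]
3 nonzero rows, so rank(A) = 3.
A has 3 columns; by rank–nullity, nullity = 3 − 3 = 0.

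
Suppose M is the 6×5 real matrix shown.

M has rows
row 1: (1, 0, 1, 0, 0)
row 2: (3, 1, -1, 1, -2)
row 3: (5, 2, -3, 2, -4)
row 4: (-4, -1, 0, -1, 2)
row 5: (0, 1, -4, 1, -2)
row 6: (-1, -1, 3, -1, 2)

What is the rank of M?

Row reduce to echelon form.
R2 ← R2 − (3)·R1: [0, 1, -4, 1, -2]
R3 ← R3 − (5)·R1: [0, 2, -8, 2, -4]
R4 ← R4 + (4)·R1: [0, -1, 4, -1, 2]
R6 ← R6 + R1: [0, -1, 4, -1, 2]
R3 ← R3 − (2)·R2: [0, 0, 0, 0, 0]
R4 ← R4 + R2: [0, 0, 0, 0, 0]
R5 ← R5 − R2: [0, 0, 0, 0, 0]
R6 ← R6 + R2: [0, 0, 0, 0, 0]
Echelon form has 2 nonzero rows, so rank(M) = 2.

2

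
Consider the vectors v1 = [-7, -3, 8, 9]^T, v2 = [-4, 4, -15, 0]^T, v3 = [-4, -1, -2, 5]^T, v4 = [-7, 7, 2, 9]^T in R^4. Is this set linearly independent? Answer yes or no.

Form the matrix with these vectors as rows and row reduce.
R2 ← R2 − (4/7)·R1: [0, 40/7, -137/7, -36/7]
R3 ← R3 − (4/7)·R1: [0, 5/7, -46/7, -1/7]
R4 ← R4 − R1: [0, 10, -6, 0]
R3 ← R3 − (1/8)·R2: [0, 0, -33/8, 1/2]
R4 ← R4 − (7/4)·R2: [0, 0, 113/4, 9]
R4 ← R4 + (226/33)·R3: [0, 0, 0, 410/33]
4 nonzero rows, so the 4 vectors span a space of dimension 4.
Since 4 = 4, the vectors are linearly independent.

yes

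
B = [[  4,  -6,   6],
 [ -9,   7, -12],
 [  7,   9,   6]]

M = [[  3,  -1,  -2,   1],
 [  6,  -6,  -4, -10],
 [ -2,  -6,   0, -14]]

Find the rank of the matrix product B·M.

First compute BM:
[[-36,  -4,  16, -20],
 [ 39,  39, -10,  89],
 [ 63, -97, -50, -167]]
Now row reduce the product.
R2 ← R2 + (13/12)·R1: [0, 104/3, 22/3, 202/3]
R3 ← R3 + (7/4)·R1: [0, -104, -22, -202]
R3 ← R3 + (3)·R2: [0, 0, 0, 0]
2 nonzero rows, so rank(BM) = 2.

2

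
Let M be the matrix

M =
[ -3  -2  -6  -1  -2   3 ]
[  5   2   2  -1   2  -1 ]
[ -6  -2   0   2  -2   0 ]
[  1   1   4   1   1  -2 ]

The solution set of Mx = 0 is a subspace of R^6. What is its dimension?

Row reduce to echelon form.
R2 ← R2 + (5/3)·R1: [0, -4/3, -8, -8/3, -4/3, 4]
R3 ← R3 − (2)·R1: [0, 2, 12, 4, 2, -6]
R4 ← R4 + (1/3)·R1: [0, 1/3, 2, 2/3, 1/3, -1]
R3 ← R3 + (3/2)·R2: [0, 0, 0, 0, 0, 0]
R4 ← R4 + (1/4)·R2: [0, 0, 0, 0, 0, 0]
2 nonzero rows, so rank(M) = 2.
M has 6 columns; by rank–nullity, nullity = 6 − 2 = 4.

4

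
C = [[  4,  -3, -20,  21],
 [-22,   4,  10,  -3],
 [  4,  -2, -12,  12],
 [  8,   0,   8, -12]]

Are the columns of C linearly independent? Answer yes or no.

Row reduce C to echelon form.
R2 ← R2 + (11/2)·R1: [0, -25/2, -100, 225/2]
R3 ← R3 − R1: [0, 1, 8, -9]
R4 ← R4 − (2)·R1: [0, 6, 48, -54]
R3 ← R3 + (2/25)·R2: [0, 0, 0, 0]
R4 ← R4 + (12/25)·R2: [0, 0, 0, 0]
2 pivots among 4 columns.
Only 2 < 4 pivot columns, so the columns are linearly dependent.

no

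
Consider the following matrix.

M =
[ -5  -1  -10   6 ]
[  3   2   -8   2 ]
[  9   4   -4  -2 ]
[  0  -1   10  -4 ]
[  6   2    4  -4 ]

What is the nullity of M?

Row reduce to echelon form.
R2 ← R2 + (3/5)·R1: [0, 7/5, -14, 28/5]
R3 ← R3 + (9/5)·R1: [0, 11/5, -22, 44/5]
R5 ← R5 + (6/5)·R1: [0, 4/5, -8, 16/5]
R3 ← R3 − (11/7)·R2: [0, 0, 0, 0]
R4 ← R4 + (5/7)·R2: [0, 0, 0, 0]
R5 ← R5 − (4/7)·R2: [0, 0, 0, 0]
2 nonzero rows, so rank(M) = 2.
M has 4 columns; by rank–nullity, nullity = 4 − 2 = 2.

2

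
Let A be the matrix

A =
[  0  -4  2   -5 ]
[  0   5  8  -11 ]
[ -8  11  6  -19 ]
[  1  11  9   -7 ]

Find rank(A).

Row reduce to echelon form.
Swap R1 ↔ R3
R4 ← R4 + (1/8)·R1: [0, 99/8, 39/4, -75/8]
R3 ← R3 + (4/5)·R2: [0, 0, 42/5, -69/5]
R4 ← R4 − (99/40)·R2: [0, 0, -201/20, 357/20]
R4 ← R4 + (67/56)·R3: [0, 0, 0, 75/56]
Echelon form has 4 nonzero rows, so rank(A) = 4.

4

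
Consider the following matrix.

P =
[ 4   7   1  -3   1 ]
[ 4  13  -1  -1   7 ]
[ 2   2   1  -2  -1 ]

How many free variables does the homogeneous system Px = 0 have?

Row reduce to echelon form.
R2 ← R2 − R1: [0, 6, -2, 2, 6]
R3 ← R3 − (1/2)·R1: [0, -3/2, 1/2, -1/2, -3/2]
R3 ← R3 + (1/4)·R2: [0, 0, 0, 0, 0]
2 nonzero rows, so rank(P) = 2.
P has 5 columns; by rank–nullity, nullity = 5 − 2 = 3.

3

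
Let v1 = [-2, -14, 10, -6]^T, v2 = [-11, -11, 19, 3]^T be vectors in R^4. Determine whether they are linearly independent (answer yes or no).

yes

Form the matrix with these vectors as rows and row reduce.
R2 ← R2 − (11/2)·R1: [0, 66, -36, 36]
2 nonzero rows, so the 2 vectors span a space of dimension 2.
Since 2 = 2, the vectors are linearly independent.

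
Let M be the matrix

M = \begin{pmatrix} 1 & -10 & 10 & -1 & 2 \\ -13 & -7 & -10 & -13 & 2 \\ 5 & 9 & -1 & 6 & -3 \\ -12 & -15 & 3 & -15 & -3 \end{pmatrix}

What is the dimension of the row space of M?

Row reduce to echelon form.
R2 ← R2 + (13)·R1: [0, -137, 120, -26, 28]
R3 ← R3 − (5)·R1: [0, 59, -51, 11, -13]
R4 ← R4 + (12)·R1: [0, -135, 123, -27, 21]
R3 ← R3 + (59/137)·R2: [0, 0, 93/137, -27/137, -129/137]
R4 ← R4 − (135/137)·R2: [0, 0, 651/137, -189/137, -903/137]
R4 ← R4 − (7)·R3: [0, 0, 0, 0, 0]
Echelon form has 3 nonzero rows, so rank(M) = 3.
The row space has dimension equal to the rank: 3.

3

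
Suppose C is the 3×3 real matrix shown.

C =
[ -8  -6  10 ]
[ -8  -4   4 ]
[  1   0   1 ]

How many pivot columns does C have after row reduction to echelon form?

Row reduce to echelon form.
R2 ← R2 − R1: [0, 2, -6]
R3 ← R3 + (1/8)·R1: [0, -3/4, 9/4]
R3 ← R3 + (3/8)·R2: [0, 0, 0]
Echelon form has 2 nonzero rows, so rank(C) = 2.
Each nonzero row contributes one pivot column: 2 pivot columns.

2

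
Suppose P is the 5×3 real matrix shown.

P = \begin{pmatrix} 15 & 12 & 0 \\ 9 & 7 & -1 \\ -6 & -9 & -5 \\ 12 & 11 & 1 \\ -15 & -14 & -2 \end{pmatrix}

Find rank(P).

3

Row reduce to echelon form.
R2 ← R2 − (3/5)·R1: [0, -1/5, -1]
R3 ← R3 + (2/5)·R1: [0, -21/5, -5]
R4 ← R4 − (4/5)·R1: [0, 7/5, 1]
R5 ← R5 + R1: [0, -2, -2]
R3 ← R3 − (21)·R2: [0, 0, 16]
R4 ← R4 + (7)·R2: [0, 0, -6]
R5 ← R5 − (10)·R2: [0, 0, 8]
R4 ← R4 + (3/8)·R3: [0, 0, 0]
R5 ← R5 − (1/2)·R3: [0, 0, 0]
Echelon form has 3 nonzero rows, so rank(P) = 3.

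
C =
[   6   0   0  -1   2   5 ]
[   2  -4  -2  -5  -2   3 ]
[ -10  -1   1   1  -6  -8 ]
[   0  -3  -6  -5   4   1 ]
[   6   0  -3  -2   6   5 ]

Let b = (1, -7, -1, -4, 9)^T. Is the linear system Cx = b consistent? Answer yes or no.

Row reduce the augmented matrix [C | b].
R2 ← R2 − (1/3)·R1: [0, -4, -2, -14/3, -8/3, 4/3, -22/3]
R3 ← R3 + (5/3)·R1: [0, -1, 1, -2/3, -8/3, 1/3, 2/3]
R5 ← R5 − R1: [0, 0, -3, -1, 4, 0, 8]
R3 ← R3 − (1/4)·R2: [0, 0, 3/2, 1/2, -2, 0, 5/2]
R4 ← R4 − (3/4)·R2: [0, 0, -9/2, -3/2, 6, 0, 3/2]
R4 ← R4 + (3)·R3: [0, 0, 0, 0, 0, 0, 9]
R5 ← R5 + (2)·R3: [0, 0, 0, 0, 0, 0, 13]
R5 ← R5 − (13/9)·R4: [0, 0, 0, 0, 0, 0, 0]
The echelon form has 4 nonzero rows; the last pivot sits in the augmented column, so rank(C) = 3 but rank([C|b]) = 4.
Since the ranks differ, the system is inconsistent.

no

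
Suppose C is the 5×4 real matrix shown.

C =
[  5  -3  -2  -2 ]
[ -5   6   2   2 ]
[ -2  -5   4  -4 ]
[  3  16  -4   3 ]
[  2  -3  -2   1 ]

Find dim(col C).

Row reduce to echelon form.
R2 ← R2 + R1: [0, 3, 0, 0]
R3 ← R3 + (2/5)·R1: [0, -31/5, 16/5, -24/5]
R4 ← R4 − (3/5)·R1: [0, 89/5, -14/5, 21/5]
R5 ← R5 − (2/5)·R1: [0, -9/5, -6/5, 9/5]
R3 ← R3 + (31/15)·R2: [0, 0, 16/5, -24/5]
R4 ← R4 − (89/15)·R2: [0, 0, -14/5, 21/5]
R5 ← R5 + (3/5)·R2: [0, 0, -6/5, 9/5]
R4 ← R4 + (7/8)·R3: [0, 0, 0, 0]
R5 ← R5 + (3/8)·R3: [0, 0, 0, 0]
Echelon form has 3 nonzero rows, so rank(C) = 3.
The column space has dimension equal to the rank: 3.

3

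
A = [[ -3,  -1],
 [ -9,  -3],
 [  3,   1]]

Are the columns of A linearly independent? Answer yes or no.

Row reduce A to echelon form.
R2 ← R2 − (3)·R1: [0, 0]
R3 ← R3 + R1: [0, 0]
1 pivot among 2 columns.
Only 1 < 2 pivot columns, so the columns are linearly dependent.

no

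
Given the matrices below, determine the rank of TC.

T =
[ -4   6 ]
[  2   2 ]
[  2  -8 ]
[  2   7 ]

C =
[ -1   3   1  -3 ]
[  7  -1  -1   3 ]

2

First compute TC:
[[ 46, -18, -10,  30],
 [ 12,   4,   0,   0],
 [-58,  14,  10, -30],
 [ 47,  -1,  -5,  15]]
Now row reduce the product.
R2 ← R2 − (6/23)·R1: [0, 200/23, 60/23, -180/23]
R3 ← R3 + (29/23)·R1: [0, -200/23, -60/23, 180/23]
R4 ← R4 − (47/46)·R1: [0, 400/23, 120/23, -360/23]
R3 ← R3 + R2: [0, 0, 0, 0]
R4 ← R4 − (2)·R2: [0, 0, 0, 0]
2 nonzero rows, so rank(TC) = 2.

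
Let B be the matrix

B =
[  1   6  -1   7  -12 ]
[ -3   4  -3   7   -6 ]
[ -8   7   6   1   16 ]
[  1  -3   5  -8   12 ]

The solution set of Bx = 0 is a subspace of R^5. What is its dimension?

2

Row reduce to echelon form.
R2 ← R2 + (3)·R1: [0, 22, -6, 28, -42]
R3 ← R3 + (8)·R1: [0, 55, -2, 57, -80]
R4 ← R4 − R1: [0, -9, 6, -15, 24]
R3 ← R3 − (5/2)·R2: [0, 0, 13, -13, 25]
R4 ← R4 + (9/22)·R2: [0, 0, 39/11, -39/11, 75/11]
R4 ← R4 − (3/11)·R3: [0, 0, 0, 0, 0]
3 nonzero rows, so rank(B) = 3.
B has 5 columns; by rank–nullity, nullity = 5 − 3 = 2.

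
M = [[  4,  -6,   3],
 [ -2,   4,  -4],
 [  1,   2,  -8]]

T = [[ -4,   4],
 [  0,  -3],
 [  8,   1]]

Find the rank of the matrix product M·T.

2

First compute MT:
[[  8,  37],
 [-24, -24],
 [-68, -10]]
Now row reduce the product.
R2 ← R2 + (3)·R1: [0, 87]
R3 ← R3 + (17/2)·R1: [0, 609/2]
R3 ← R3 − (7/2)·R2: [0, 0]
2 nonzero rows, so rank(MT) = 2.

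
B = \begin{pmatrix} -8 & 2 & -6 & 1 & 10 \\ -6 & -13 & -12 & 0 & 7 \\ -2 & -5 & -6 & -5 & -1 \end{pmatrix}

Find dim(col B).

Row reduce to echelon form.
R2 ← R2 − (3/4)·R1: [0, -29/2, -15/2, -3/4, -1/2]
R3 ← R3 − (1/4)·R1: [0, -11/2, -9/2, -21/4, -7/2]
R3 ← R3 − (11/29)·R2: [0, 0, -48/29, -144/29, -96/29]
Echelon form has 3 nonzero rows, so rank(B) = 3.
The column space has dimension equal to the rank: 3.

3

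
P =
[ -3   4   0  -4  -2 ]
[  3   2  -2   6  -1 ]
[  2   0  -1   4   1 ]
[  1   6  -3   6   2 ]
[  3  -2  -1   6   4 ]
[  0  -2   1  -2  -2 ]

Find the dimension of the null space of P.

2

Row reduce to echelon form.
R2 ← R2 + R1: [0, 6, -2, 2, -3]
R3 ← R3 + (2/3)·R1: [0, 8/3, -1, 4/3, -1/3]
R4 ← R4 + (1/3)·R1: [0, 22/3, -3, 14/3, 4/3]
R5 ← R5 + R1: [0, 2, -1, 2, 2]
R3 ← R3 − (4/9)·R2: [0, 0, -1/9, 4/9, 1]
R4 ← R4 − (11/9)·R2: [0, 0, -5/9, 20/9, 5]
R5 ← R5 − (1/3)·R2: [0, 0, -1/3, 4/3, 3]
R6 ← R6 + (1/3)·R2: [0, 0, 1/3, -4/3, -3]
R4 ← R4 − (5)·R3: [0, 0, 0, 0, 0]
R5 ← R5 − (3)·R3: [0, 0, 0, 0, 0]
R6 ← R6 + (3)·R3: [0, 0, 0, 0, 0]
3 nonzero rows, so rank(P) = 3.
P has 5 columns; by rank–nullity, nullity = 5 − 3 = 2.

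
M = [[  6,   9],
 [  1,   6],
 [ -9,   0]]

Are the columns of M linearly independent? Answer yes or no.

yes

Row reduce M to echelon form.
R2 ← R2 − (1/6)·R1: [0, 9/2]
R3 ← R3 + (3/2)·R1: [0, 27/2]
R3 ← R3 − (3)·R2: [0, 0]
2 pivots among 2 columns.
Every column is a pivot column, so the columns are linearly independent.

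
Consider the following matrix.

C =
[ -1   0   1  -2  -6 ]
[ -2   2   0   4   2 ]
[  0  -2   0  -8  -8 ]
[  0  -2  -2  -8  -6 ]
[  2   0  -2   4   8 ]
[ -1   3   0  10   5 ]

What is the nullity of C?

1

Row reduce to echelon form.
R2 ← R2 − (2)·R1: [0, 2, -2, 8, 14]
R5 ← R5 + (2)·R1: [0, 0, 0, 0, -4]
R6 ← R6 − R1: [0, 3, -1, 12, 11]
R3 ← R3 + R2: [0, 0, -2, 0, 6]
R4 ← R4 + R2: [0, 0, -4, 0, 8]
R6 ← R6 − (3/2)·R2: [0, 0, 2, 0, -10]
R4 ← R4 − (2)·R3: [0, 0, 0, 0, -4]
R6 ← R6 + R3: [0, 0, 0, 0, -4]
R5 ← R5 − R4: [0, 0, 0, 0, 0]
R6 ← R6 − R4: [0, 0, 0, 0, 0]
4 nonzero rows, so rank(C) = 4.
C has 5 columns; by rank–nullity, nullity = 5 − 4 = 1.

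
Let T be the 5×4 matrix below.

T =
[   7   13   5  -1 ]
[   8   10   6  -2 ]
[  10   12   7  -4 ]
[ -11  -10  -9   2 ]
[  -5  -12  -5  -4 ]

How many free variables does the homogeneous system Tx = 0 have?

Row reduce to echelon form.
R2 ← R2 − (8/7)·R1: [0, -34/7, 2/7, -6/7]
R3 ← R3 − (10/7)·R1: [0, -46/7, -1/7, -18/7]
R4 ← R4 + (11/7)·R1: [0, 73/7, -8/7, 3/7]
R5 ← R5 + (5/7)·R1: [0, -19/7, -10/7, -33/7]
R3 ← R3 − (23/17)·R2: [0, 0, -9/17, -24/17]
R4 ← R4 + (73/34)·R2: [0, 0, -9/17, -24/17]
R5 ← R5 − (19/34)·R2: [0, 0, -27/17, -72/17]
R4 ← R4 − R3: [0, 0, 0, 0]
R5 ← R5 − (3)·R3: [0, 0, 0, 0]
3 nonzero rows, so rank(T) = 3.
T has 4 columns; by rank–nullity, nullity = 4 − 3 = 1.

1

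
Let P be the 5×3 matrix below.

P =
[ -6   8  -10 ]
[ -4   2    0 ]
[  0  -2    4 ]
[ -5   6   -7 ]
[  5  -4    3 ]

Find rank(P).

Row reduce to echelon form.
R2 ← R2 − (2/3)·R1: [0, -10/3, 20/3]
R4 ← R4 − (5/6)·R1: [0, -2/3, 4/3]
R5 ← R5 + (5/6)·R1: [0, 8/3, -16/3]
R3 ← R3 − (3/5)·R2: [0, 0, 0]
R4 ← R4 − (1/5)·R2: [0, 0, 0]
R5 ← R5 + (4/5)·R2: [0, 0, 0]
Echelon form has 2 nonzero rows, so rank(P) = 2.

2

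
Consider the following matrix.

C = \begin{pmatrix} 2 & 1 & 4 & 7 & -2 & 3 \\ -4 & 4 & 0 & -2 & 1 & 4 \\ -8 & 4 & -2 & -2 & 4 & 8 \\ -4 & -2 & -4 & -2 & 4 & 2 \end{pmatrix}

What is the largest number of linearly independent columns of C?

3

Row reduce to echelon form.
R2 ← R2 + (2)·R1: [0, 6, 8, 12, -3, 10]
R3 ← R3 + (4)·R1: [0, 8, 14, 26, -4, 20]
R4 ← R4 + (2)·R1: [0, 0, 4, 12, 0, 8]
R3 ← R3 − (4/3)·R2: [0, 0, 10/3, 10, 0, 20/3]
R4 ← R4 − (6/5)·R3: [0, 0, 0, 0, 0, 0]
Echelon form has 3 nonzero rows, so rank(C) = 3.
The rank gives the maximum number of linearly independent columns: 3.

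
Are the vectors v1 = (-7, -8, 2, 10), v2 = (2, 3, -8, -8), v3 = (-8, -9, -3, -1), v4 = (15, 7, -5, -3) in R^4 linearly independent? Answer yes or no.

yes

Form the matrix with these vectors as rows and row reduce.
R2 ← R2 + (2/7)·R1: [0, 5/7, -52/7, -36/7]
R3 ← R3 − (8/7)·R1: [0, 1/7, -37/7, -87/7]
R4 ← R4 + (15/7)·R1: [0, -71/7, -5/7, 129/7]
R3 ← R3 − (1/5)·R2: [0, 0, -19/5, -57/5]
R4 ← R4 + (71/5)·R2: [0, 0, -531/5, -273/5]
R4 ← R4 − (531/19)·R3: [0, 0, 0, 264]
4 nonzero rows, so the 4 vectors span a space of dimension 4.
Since 4 = 4, the vectors are linearly independent.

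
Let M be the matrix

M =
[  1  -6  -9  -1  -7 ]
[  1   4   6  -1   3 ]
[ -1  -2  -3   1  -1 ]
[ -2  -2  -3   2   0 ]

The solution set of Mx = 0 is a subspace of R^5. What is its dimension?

3

Row reduce to echelon form.
R2 ← R2 − R1: [0, 10, 15, 0, 10]
R3 ← R3 + R1: [0, -8, -12, 0, -8]
R4 ← R4 + (2)·R1: [0, -14, -21, 0, -14]
R3 ← R3 + (4/5)·R2: [0, 0, 0, 0, 0]
R4 ← R4 + (7/5)·R2: [0, 0, 0, 0, 0]
2 nonzero rows, so rank(M) = 2.
M has 5 columns; by rank–nullity, nullity = 5 − 2 = 3.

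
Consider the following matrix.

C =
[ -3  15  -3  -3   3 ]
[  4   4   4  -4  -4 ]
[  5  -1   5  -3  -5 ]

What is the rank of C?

2

Row reduce to echelon form.
R2 ← R2 + (4/3)·R1: [0, 24, 0, -8, 0]
R3 ← R3 + (5/3)·R1: [0, 24, 0, -8, 0]
R3 ← R3 − R2: [0, 0, 0, 0, 0]
Echelon form has 2 nonzero rows, so rank(C) = 2.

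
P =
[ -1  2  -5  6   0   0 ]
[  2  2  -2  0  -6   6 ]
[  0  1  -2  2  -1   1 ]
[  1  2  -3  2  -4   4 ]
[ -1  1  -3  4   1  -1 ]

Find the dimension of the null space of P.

Row reduce to echelon form.
R2 ← R2 + (2)·R1: [0, 6, -12, 12, -6, 6]
R4 ← R4 + R1: [0, 4, -8, 8, -4, 4]
R5 ← R5 − R1: [0, -1, 2, -2, 1, -1]
R3 ← R3 − (1/6)·R2: [0, 0, 0, 0, 0, 0]
R4 ← R4 − (2/3)·R2: [0, 0, 0, 0, 0, 0]
R5 ← R5 + (1/6)·R2: [0, 0, 0, 0, 0, 0]
2 nonzero rows, so rank(P) = 2.
P has 6 columns; by rank–nullity, nullity = 6 − 2 = 4.

4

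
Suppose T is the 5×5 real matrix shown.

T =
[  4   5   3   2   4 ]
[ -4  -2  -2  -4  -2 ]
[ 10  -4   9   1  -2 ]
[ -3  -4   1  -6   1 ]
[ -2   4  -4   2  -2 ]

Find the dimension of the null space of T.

Row reduce to echelon form.
R2 ← R2 + R1: [0, 3, 1, -2, 2]
R3 ← R3 − (5/2)·R1: [0, -33/2, 3/2, -4, -12]
R4 ← R4 + (3/4)·R1: [0, -1/4, 13/4, -9/2, 4]
R5 ← R5 + (1/2)·R1: [0, 13/2, -5/2, 3, 0]
R3 ← R3 + (11/2)·R2: [0, 0, 7, -15, -1]
R4 ← R4 + (1/12)·R2: [0, 0, 10/3, -14/3, 25/6]
R5 ← R5 − (13/6)·R2: [0, 0, -14/3, 22/3, -13/3]
R4 ← R4 − (10/21)·R3: [0, 0, 0, 52/21, 65/14]
R5 ← R5 + (2/3)·R3: [0, 0, 0, -8/3, -5]
R5 ← R5 + (14/13)·R4: [0, 0, 0, 0, 0]
4 nonzero rows, so rank(T) = 4.
T has 5 columns; by rank–nullity, nullity = 5 − 4 = 1.

1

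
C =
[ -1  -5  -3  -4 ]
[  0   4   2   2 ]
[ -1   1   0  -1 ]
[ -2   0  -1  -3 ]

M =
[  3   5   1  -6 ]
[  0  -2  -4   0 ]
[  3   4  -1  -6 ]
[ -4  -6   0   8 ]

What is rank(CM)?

2

First compute CM:
[[  4,  17,  22,  -8],
 [ -2, -12, -18,   4],
 [  1,  -1,  -5,  -2],
 [  3,   4,  -1,  -6]]
Now row reduce the product.
R2 ← R2 + (1/2)·R1: [0, -7/2, -7, 0]
R3 ← R3 − (1/4)·R1: [0, -21/4, -21/2, 0]
R4 ← R4 − (3/4)·R1: [0, -35/4, -35/2, 0]
R3 ← R3 − (3/2)·R2: [0, 0, 0, 0]
R4 ← R4 − (5/2)·R2: [0, 0, 0, 0]
2 nonzero rows, so rank(CM) = 2.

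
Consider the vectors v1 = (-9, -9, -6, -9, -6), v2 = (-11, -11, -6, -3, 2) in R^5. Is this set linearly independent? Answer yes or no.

yes

Form the matrix with these vectors as rows and row reduce.
R2 ← R2 − (11/9)·R1: [0, 0, 4/3, 8, 28/3]
2 nonzero rows, so the 2 vectors span a space of dimension 2.
Since 2 = 2, the vectors are linearly independent.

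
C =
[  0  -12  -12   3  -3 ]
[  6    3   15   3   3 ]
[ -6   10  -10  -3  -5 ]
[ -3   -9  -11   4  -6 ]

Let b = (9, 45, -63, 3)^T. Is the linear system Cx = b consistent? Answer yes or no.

yes

Row reduce the augmented matrix [C | b].
Swap R1 ↔ R2
R3 ← R3 + R1: [0, 13, 5, 0, -2, -18]
R4 ← R4 + (1/2)·R1: [0, -15/2, -7/2, 11/2, -9/2, 51/2]
R3 ← R3 + (13/12)·R2: [0, 0, -8, 13/4, -21/4, -33/4]
R4 ← R4 − (5/8)·R2: [0, 0, 4, 29/8, -21/8, 159/8]
R4 ← R4 + (1/2)·R3: [0, 0, 0, 21/4, -21/4, 63/4]
The echelon form has 4 nonzero rows, and every pivot lies in the first 5 columns, so rank(C) = rank([C|b]) = 4.
The system is consistent.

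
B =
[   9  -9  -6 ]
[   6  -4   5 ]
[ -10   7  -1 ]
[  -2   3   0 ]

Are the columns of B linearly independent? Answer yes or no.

yes

Row reduce B to echelon form.
R2 ← R2 − (2/3)·R1: [0, 2, 9]
R3 ← R3 + (10/9)·R1: [0, -3, -23/3]
R4 ← R4 + (2/9)·R1: [0, 1, -4/3]
R3 ← R3 + (3/2)·R2: [0, 0, 35/6]
R4 ← R4 − (1/2)·R2: [0, 0, -35/6]
R4 ← R4 + R3: [0, 0, 0]
3 pivots among 3 columns.
Every column is a pivot column, so the columns are linearly independent.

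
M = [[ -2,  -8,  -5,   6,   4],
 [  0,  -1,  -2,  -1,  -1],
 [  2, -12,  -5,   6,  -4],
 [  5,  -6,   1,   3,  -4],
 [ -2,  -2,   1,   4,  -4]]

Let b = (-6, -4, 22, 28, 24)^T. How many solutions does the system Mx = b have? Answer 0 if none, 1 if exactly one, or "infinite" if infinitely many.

infinite

Row reduce the augmented matrix [M | b].
R3 ← R3 + R1: [0, -20, -10, 12, 0, 16]
R4 ← R4 + (5/2)·R1: [0, -26, -23/2, 18, 6, 13]
R5 ← R5 − R1: [0, 6, 6, -2, -8, 30]
R3 ← R3 − (20)·R2: [0, 0, 30, 32, 20, 96]
R4 ← R4 − (26)·R2: [0, 0, 81/2, 44, 32, 117]
R5 ← R5 + (6)·R2: [0, 0, -6, -8, -14, 6]
R4 ← R4 − (27/20)·R3: [0, 0, 0, 4/5, 5, -63/5]
R5 ← R5 + (1/5)·R3: [0, 0, 0, -8/5, -10, 126/5]
R5 ← R5 + (2)·R4: [0, 0, 0, 0, 0, 0]
The echelon form has 4 nonzero rows, and every pivot lies in the first 5 columns, so rank(M) = rank([M|b]) = 4.
The system is consistent.
rank = 4 < 5 unknowns, so there are infinitely many solutions.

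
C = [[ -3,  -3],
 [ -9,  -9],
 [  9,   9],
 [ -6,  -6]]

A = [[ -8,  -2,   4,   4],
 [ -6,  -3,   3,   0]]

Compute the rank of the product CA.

First compute CA:
[[ 42,  15, -21, -12],
 [126,  45, -63, -36],
 [-126, -45,  63,  36],
 [ 84,  30, -42, -24]]
Now row reduce the product.
R2 ← R2 − (3)·R1: [0, 0, 0, 0]
R3 ← R3 + (3)·R1: [0, 0, 0, 0]
R4 ← R4 − (2)·R1: [0, 0, 0, 0]
1 nonzero row, so rank(CA) = 1.

1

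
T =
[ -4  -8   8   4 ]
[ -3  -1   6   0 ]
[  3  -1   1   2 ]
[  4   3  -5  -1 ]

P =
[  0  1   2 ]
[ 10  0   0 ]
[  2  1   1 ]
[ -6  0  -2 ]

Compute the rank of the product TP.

3

First compute TP:
[[-88,   4,  -8],
 [  2,   3,   0],
 [-20,   4,   3],
 [ 26,  -1,   5]]
Now row reduce the product.
R2 ← R2 + (1/44)·R1: [0, 34/11, -2/11]
R3 ← R3 − (5/22)·R1: [0, 34/11, 53/11]
R4 ← R4 + (13/44)·R1: [0, 2/11, 29/11]
R3 ← R3 − R2: [0, 0, 5]
R4 ← R4 − (1/17)·R2: [0, 0, 45/17]
R4 ← R4 − (9/17)·R3: [0, 0, 0]
3 nonzero rows, so rank(TP) = 3.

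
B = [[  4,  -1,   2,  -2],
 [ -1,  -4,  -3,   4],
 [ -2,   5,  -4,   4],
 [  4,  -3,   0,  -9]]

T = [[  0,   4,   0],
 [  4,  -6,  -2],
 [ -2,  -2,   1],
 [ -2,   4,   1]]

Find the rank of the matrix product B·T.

First compute BT:
[[ -4,  10,   2],
 [-18,  42,   9],
 [ 20, -14, -10],
 [  6,  -2,  -3]]
Now row reduce the product.
R2 ← R2 − (9/2)·R1: [0, -3, 0]
R3 ← R3 + (5)·R1: [0, 36, 0]
R4 ← R4 + (3/2)·R1: [0, 13, 0]
R3 ← R3 + (12)·R2: [0, 0, 0]
R4 ← R4 + (13/3)·R2: [0, 0, 0]
2 nonzero rows, so rank(BT) = 2.

2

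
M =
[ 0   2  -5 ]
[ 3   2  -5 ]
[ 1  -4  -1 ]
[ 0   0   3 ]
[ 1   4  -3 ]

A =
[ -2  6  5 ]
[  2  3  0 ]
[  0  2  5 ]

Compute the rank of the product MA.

First compute MA:
[[  4,  -4, -25],
 [ -2,  14, -10],
 [-10,  -8,   0],
 [  0,   6,  15],
 [  6,  12, -10]]
Now row reduce the product.
R2 ← R2 + (1/2)·R1: [0, 12, -45/2]
R3 ← R3 + (5/2)·R1: [0, -18, -125/2]
R5 ← R5 − (3/2)·R1: [0, 18, 55/2]
R3 ← R3 + (3/2)·R2: [0, 0, -385/4]
R4 ← R4 − (1/2)·R2: [0, 0, 105/4]
R5 ← R5 − (3/2)·R2: [0, 0, 245/4]
R4 ← R4 + (3/11)·R3: [0, 0, 0]
R5 ← R5 + (7/11)·R3: [0, 0, 0]
3 nonzero rows, so rank(MA) = 3.

3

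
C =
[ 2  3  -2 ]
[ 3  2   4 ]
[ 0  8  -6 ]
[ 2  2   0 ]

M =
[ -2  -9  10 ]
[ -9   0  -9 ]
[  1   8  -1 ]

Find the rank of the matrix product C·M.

First compute CM:
[[-33, -34,  -5],
 [-20,   5,   8],
 [-78, -48, -66],
 [-22, -18,   2]]
Now row reduce the product.
R2 ← R2 − (20/33)·R1: [0, 845/33, 364/33]
R3 ← R3 − (26/11)·R1: [0, 356/11, -596/11]
R4 ← R4 − (2/3)·R1: [0, 14/3, 16/3]
R3 ← R3 − (1068/845)·R2: [0, 0, -4428/65]
R4 ← R4 − (154/845)·R2: [0, 0, 216/65]
R4 ← R4 + (2/41)·R3: [0, 0, 0]
3 nonzero rows, so rank(CM) = 3.

3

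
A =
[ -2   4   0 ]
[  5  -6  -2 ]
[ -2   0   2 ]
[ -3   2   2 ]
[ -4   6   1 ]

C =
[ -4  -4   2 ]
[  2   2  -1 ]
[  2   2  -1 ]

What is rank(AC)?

1

First compute AC:
[[ 16,  16,  -8],
 [-36, -36,  18],
 [ 12,  12,  -6],
 [ 20,  20, -10],
 [ 30,  30, -15]]
Now row reduce the product.
R2 ← R2 + (9/4)·R1: [0, 0, 0]
R3 ← R3 − (3/4)·R1: [0, 0, 0]
R4 ← R4 − (5/4)·R1: [0, 0, 0]
R5 ← R5 − (15/8)·R1: [0, 0, 0]
1 nonzero row, so rank(AC) = 1.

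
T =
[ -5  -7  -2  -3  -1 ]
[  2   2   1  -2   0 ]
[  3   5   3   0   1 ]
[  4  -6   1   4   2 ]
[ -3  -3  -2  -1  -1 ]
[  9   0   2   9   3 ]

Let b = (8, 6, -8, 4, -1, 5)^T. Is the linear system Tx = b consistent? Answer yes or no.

Row reduce the augmented matrix [T | b].
R2 ← R2 + (2/5)·R1: [0, -4/5, 1/5, -16/5, -2/5, 46/5]
R3 ← R3 + (3/5)·R1: [0, 4/5, 9/5, -9/5, 2/5, -16/5]
R4 ← R4 + (4/5)·R1: [0, -58/5, -3/5, 8/5, 6/5, 52/5]
R5 ← R5 − (3/5)·R1: [0, 6/5, -4/5, 4/5, -2/5, -29/5]
R6 ← R6 + (9/5)·R1: [0, -63/5, -8/5, 18/5, 6/5, 97/5]
R3 ← R3 + R2: [0, 0, 2, -5, 0, 6]
R4 ← R4 − (29/2)·R2: [0, 0, -7/2, 48, 7, -123]
R5 ← R5 + (3/2)·R2: [0, 0, -1/2, -4, -1, 8]
R6 ← R6 − (63/4)·R2: [0, 0, -19/4, 54, 15/2, -251/2]
R4 ← R4 + (7/4)·R3: [0, 0, 0, 157/4, 7, -225/2]
R5 ← R5 + (1/4)·R3: [0, 0, 0, -21/4, -1, 19/2]
R6 ← R6 + (19/8)·R3: [0, 0, 0, 337/8, 15/2, -445/4]
R5 ← R5 + (21/157)·R4: [0, 0, 0, 0, -10/157, -871/157]
R6 ← R6 − (337/314)·R4: [0, 0, 0, 0, -2/157, 1490/157]
R6 ← R6 − (1/5)·R5: [0, 0, 0, 0, 0, 53/5]
The echelon form has 6 nonzero rows; the last pivot sits in the augmented column, so rank(T) = 5 but rank([T|b]) = 6.
Since the ranks differ, the system is inconsistent.

no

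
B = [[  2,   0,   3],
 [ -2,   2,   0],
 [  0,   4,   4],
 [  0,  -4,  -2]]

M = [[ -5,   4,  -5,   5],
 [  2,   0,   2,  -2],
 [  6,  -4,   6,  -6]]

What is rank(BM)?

First compute BM:
[[  8,  -4,   8,  -8],
 [ 14,  -8,  14, -14],
 [ 32, -16,  32, -32],
 [-20,   8, -20,  20]]
Now row reduce the product.
R2 ← R2 − (7/4)·R1: [0, -1, 0, 0]
R3 ← R3 − (4)·R1: [0, 0, 0, 0]
R4 ← R4 + (5/2)·R1: [0, -2, 0, 0]
R4 ← R4 − (2)·R2: [0, 0, 0, 0]
2 nonzero rows, so rank(BM) = 2.

2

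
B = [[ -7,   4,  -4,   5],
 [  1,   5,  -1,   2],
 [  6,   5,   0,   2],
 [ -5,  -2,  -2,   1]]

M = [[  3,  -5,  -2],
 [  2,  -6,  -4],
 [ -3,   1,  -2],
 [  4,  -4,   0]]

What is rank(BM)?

First compute BM:
[[ 19, -13,   6],
 [ 24, -44, -20],
 [ 36, -68, -32],
 [ -9,  31,  22]]
Now row reduce the product.
R2 ← R2 − (24/19)·R1: [0, -524/19, -524/19]
R3 ← R3 − (36/19)·R1: [0, -824/19, -824/19]
R4 ← R4 + (9/19)·R1: [0, 472/19, 472/19]
R3 ← R3 − (206/131)·R2: [0, 0, 0]
R4 ← R4 + (118/131)·R2: [0, 0, 0]
2 nonzero rows, so rank(BM) = 2.

2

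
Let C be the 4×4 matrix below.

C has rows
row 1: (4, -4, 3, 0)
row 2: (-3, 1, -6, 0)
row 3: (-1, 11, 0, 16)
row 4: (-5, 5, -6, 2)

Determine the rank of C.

3

Row reduce to echelon form.
R2 ← R2 + (3/4)·R1: [0, -2, -15/4, 0]
R3 ← R3 + (1/4)·R1: [0, 10, 3/4, 16]
R4 ← R4 + (5/4)·R1: [0, 0, -9/4, 2]
R3 ← R3 + (5)·R2: [0, 0, -18, 16]
R4 ← R4 − (1/8)·R3: [0, 0, 0, 0]
Echelon form has 3 nonzero rows, so rank(C) = 3.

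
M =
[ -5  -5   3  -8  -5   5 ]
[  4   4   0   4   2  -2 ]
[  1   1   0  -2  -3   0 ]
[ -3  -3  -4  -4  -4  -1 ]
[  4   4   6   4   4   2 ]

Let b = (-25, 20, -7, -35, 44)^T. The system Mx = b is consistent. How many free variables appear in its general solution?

Row reduce the augmented matrix [M | b].
R2 ← R2 + (4/5)·R1: [0, 0, 12/5, -12/5, -2, 2, 0]
R3 ← R3 + (1/5)·R1: [0, 0, 3/5, -18/5, -4, 1, -12]
R4 ← R4 − (3/5)·R1: [0, 0, -29/5, 4/5, -1, -4, -20]
R5 ← R5 + (4/5)·R1: [0, 0, 42/5, -12/5, 0, 6, 24]
R3 ← R3 − (1/4)·R2: [0, 0, 0, -3, -7/2, 1/2, -12]
R4 ← R4 + (29/12)·R2: [0, 0, 0, -5, -35/6, 5/6, -20]
R5 ← R5 − (7/2)·R2: [0, 0, 0, 6, 7, -1, 24]
R4 ← R4 − (5/3)·R3: [0, 0, 0, 0, 0, 0, 0]
R5 ← R5 + (2)·R3: [0, 0, 0, 0, 0, 0, 0]
The echelon form has 3 nonzero rows, and every pivot lies in the first 6 columns, so rank(M) = rank([M|b]) = 3.
The system is consistent.
Free variables = (unknowns) − (rank) = 6 − 3 = 3.

3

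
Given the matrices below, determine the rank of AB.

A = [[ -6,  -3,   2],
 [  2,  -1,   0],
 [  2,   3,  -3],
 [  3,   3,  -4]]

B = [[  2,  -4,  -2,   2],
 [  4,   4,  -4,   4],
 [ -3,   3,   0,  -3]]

First compute AB:
[[-30,  18,  24, -30],
 [  0, -12,   0,   0],
 [ 25,  -5, -16,  25],
 [ 30, -12, -18,  30]]
Now row reduce the product.
R3 ← R3 + (5/6)·R1: [0, 10, 4, 0]
R4 ← R4 + R1: [0, 6, 6, 0]
R3 ← R3 + (5/6)·R2: [0, 0, 4, 0]
R4 ← R4 + (1/2)·R2: [0, 0, 6, 0]
R4 ← R4 − (3/2)·R3: [0, 0, 0, 0]
3 nonzero rows, so rank(AB) = 3.

3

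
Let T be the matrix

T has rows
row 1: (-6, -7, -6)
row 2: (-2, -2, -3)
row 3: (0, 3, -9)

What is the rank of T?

2

Row reduce to echelon form.
R2 ← R2 − (1/3)·R1: [0, 1/3, -1]
R3 ← R3 − (9)·R2: [0, 0, 0]
Echelon form has 2 nonzero rows, so rank(T) = 2.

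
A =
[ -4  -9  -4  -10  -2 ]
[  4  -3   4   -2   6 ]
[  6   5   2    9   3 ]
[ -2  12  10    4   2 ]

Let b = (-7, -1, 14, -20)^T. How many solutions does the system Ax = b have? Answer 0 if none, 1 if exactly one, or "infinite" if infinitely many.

Row reduce the augmented matrix [A | b].
R2 ← R2 + R1: [0, -12, 0, -12, 4, -8]
R3 ← R3 + (3/2)·R1: [0, -17/2, -4, -6, 0, 7/2]
R4 ← R4 − (1/2)·R1: [0, 33/2, 12, 9, 3, -33/2]
R3 ← R3 − (17/24)·R2: [0, 0, -4, 5/2, -17/6, 55/6]
R4 ← R4 + (11/8)·R2: [0, 0, 12, -15/2, 17/2, -55/2]
R4 ← R4 + (3)·R3: [0, 0, 0, 0, 0, 0]
The echelon form has 3 nonzero rows, and every pivot lies in the first 5 columns, so rank(A) = rank([A|b]) = 3.
The system is consistent.
rank = 3 < 5 unknowns, so there are infinitely many solutions.

infinite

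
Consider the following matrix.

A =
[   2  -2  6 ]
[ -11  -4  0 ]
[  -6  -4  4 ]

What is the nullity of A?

Row reduce to echelon form.
R2 ← R2 + (11/2)·R1: [0, -15, 33]
R3 ← R3 + (3)·R1: [0, -10, 22]
R3 ← R3 − (2/3)·R2: [0, 0, 0]
2 nonzero rows, so rank(A) = 2.
A has 3 columns; by rank–nullity, nullity = 3 − 2 = 1.

1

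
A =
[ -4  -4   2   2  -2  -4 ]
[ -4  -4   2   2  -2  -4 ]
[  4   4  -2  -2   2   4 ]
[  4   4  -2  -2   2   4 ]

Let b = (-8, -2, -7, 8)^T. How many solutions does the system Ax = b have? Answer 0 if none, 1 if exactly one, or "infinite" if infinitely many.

0

Row reduce the augmented matrix [A | b].
R2 ← R2 − R1: [0, 0, 0, 0, 0, 0, 6]
R3 ← R3 + R1: [0, 0, 0, 0, 0, 0, -15]
R4 ← R4 + R1: [0, 0, 0, 0, 0, 0, 0]
R3 ← R3 + (5/2)·R2: [0, 0, 0, 0, 0, 0, 0]
The echelon form has 2 nonzero rows; the last pivot sits in the augmented column, so rank(A) = 1 but rank([A|b]) = 2.
Since the ranks differ, the system is inconsistent.
It has no solutions.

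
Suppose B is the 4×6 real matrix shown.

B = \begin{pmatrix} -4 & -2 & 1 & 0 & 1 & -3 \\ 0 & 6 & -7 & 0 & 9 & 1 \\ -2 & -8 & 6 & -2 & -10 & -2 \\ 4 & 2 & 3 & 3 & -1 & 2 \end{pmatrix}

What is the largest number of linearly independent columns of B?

3

Row reduce to echelon form.
R3 ← R3 − (1/2)·R1: [0, -7, 11/2, -2, -21/2, -1/2]
R4 ← R4 + R1: [0, 0, 4, 3, 0, -1]
R3 ← R3 + (7/6)·R2: [0, 0, -8/3, -2, 0, 2/3]
R4 ← R4 + (3/2)·R3: [0, 0, 0, 0, 0, 0]
Echelon form has 3 nonzero rows, so rank(B) = 3.
The rank gives the maximum number of linearly independent columns: 3.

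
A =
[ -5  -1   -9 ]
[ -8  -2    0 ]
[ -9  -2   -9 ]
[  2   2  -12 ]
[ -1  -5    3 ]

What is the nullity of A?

0

Row reduce to echelon form.
R2 ← R2 − (8/5)·R1: [0, -2/5, 72/5]
R3 ← R3 − (9/5)·R1: [0, -1/5, 36/5]
R4 ← R4 + (2/5)·R1: [0, 8/5, -78/5]
R5 ← R5 − (1/5)·R1: [0, -24/5, 24/5]
R3 ← R3 − (1/2)·R2: [0, 0, 0]
R4 ← R4 + (4)·R2: [0, 0, 42]
R5 ← R5 − (12)·R2: [0, 0, -168]
Swap R3 ↔ R4
R5 ← R5 + (4)·R3: [0, 0, 0]
3 nonzero rows, so rank(A) = 3.
A has 3 columns; by rank–nullity, nullity = 3 − 3 = 0.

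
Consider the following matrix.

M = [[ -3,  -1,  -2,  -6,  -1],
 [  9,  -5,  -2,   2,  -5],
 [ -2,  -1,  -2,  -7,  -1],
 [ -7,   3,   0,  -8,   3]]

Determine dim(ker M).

2

Row reduce to echelon form.
R2 ← R2 + (3)·R1: [0, -8, -8, -16, -8]
R3 ← R3 − (2/3)·R1: [0, -1/3, -2/3, -3, -1/3]
R4 ← R4 − (7/3)·R1: [0, 16/3, 14/3, 6, 16/3]
R3 ← R3 − (1/24)·R2: [0, 0, -1/3, -7/3, 0]
R4 ← R4 + (2/3)·R2: [0, 0, -2/3, -14/3, 0]
R4 ← R4 − (2)·R3: [0, 0, 0, 0, 0]
3 nonzero rows, so rank(M) = 3.
M has 5 columns; by rank–nullity, nullity = 5 − 3 = 2.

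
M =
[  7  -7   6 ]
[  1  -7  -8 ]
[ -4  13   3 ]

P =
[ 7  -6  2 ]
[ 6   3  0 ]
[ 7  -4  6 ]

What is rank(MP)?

3

First compute MP:
[[ 49, -87,  50],
 [-91,   5, -46],
 [ 71,  51,  10]]
Now row reduce the product.
R2 ← R2 + (13/7)·R1: [0, -1096/7, 328/7]
R3 ← R3 − (71/49)·R1: [0, 8676/49, -3060/49]
R3 ← R3 + (2169/1918)·R2: [0, 0, -1296/137]
3 nonzero rows, so rank(MP) = 3.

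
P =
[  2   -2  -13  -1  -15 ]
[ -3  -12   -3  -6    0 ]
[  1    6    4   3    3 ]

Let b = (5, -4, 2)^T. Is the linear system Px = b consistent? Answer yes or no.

no

Row reduce the augmented matrix [P | b].
R2 ← R2 + (3/2)·R1: [0, -15, -45/2, -15/2, -45/2, 7/2]
R3 ← R3 − (1/2)·R1: [0, 7, 21/2, 7/2, 21/2, -1/2]
R3 ← R3 + (7/15)·R2: [0, 0, 0, 0, 0, 17/15]
The echelon form has 3 nonzero rows; the last pivot sits in the augmented column, so rank(P) = 2 but rank([P|b]) = 3.
Since the ranks differ, the system is inconsistent.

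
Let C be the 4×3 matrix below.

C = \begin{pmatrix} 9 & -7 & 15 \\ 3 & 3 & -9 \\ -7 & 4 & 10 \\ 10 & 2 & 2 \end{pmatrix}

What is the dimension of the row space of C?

3

Row reduce to echelon form.
R2 ← R2 − (1/3)·R1: [0, 16/3, -14]
R3 ← R3 + (7/9)·R1: [0, -13/9, 65/3]
R4 ← R4 − (10/9)·R1: [0, 88/9, -44/3]
R3 ← R3 + (13/48)·R2: [0, 0, 143/8]
R4 ← R4 − (11/6)·R2: [0, 0, 11]
R4 ← R4 − (8/13)·R3: [0, 0, 0]
Echelon form has 3 nonzero rows, so rank(C) = 3.
The row space has dimension equal to the rank: 3.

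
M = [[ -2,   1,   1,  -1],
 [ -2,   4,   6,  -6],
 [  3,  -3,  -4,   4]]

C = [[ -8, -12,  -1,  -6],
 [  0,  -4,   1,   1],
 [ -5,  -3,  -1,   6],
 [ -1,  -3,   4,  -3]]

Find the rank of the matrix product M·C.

2

First compute MC:
[[ 12,  20,  -2,  22],
 [ -8,   8, -24,  70],
 [ -8, -24,  14, -57]]
Now row reduce the product.
R2 ← R2 + (2/3)·R1: [0, 64/3, -76/3, 254/3]
R3 ← R3 + (2/3)·R1: [0, -32/3, 38/3, -127/3]
R3 ← R3 + (1/2)·R2: [0, 0, 0, 0]
2 nonzero rows, so rank(MC) = 2.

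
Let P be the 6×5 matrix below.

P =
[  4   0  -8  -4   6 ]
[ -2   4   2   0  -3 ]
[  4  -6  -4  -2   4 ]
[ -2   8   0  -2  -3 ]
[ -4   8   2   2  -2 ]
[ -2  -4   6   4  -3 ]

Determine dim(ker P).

Row reduce to echelon form.
R2 ← R2 + (1/2)·R1: [0, 4, -2, -2, 0]
R3 ← R3 − R1: [0, -6, 4, 2, -2]
R4 ← R4 + (1/2)·R1: [0, 8, -4, -4, 0]
R5 ← R5 + R1: [0, 8, -6, -2, 4]
R6 ← R6 + (1/2)·R1: [0, -4, 2, 2, 0]
R3 ← R3 + (3/2)·R2: [0, 0, 1, -1, -2]
R4 ← R4 − (2)·R2: [0, 0, 0, 0, 0]
R5 ← R5 − (2)·R2: [0, 0, -2, 2, 4]
R6 ← R6 + R2: [0, 0, 0, 0, 0]
R5 ← R5 + (2)·R3: [0, 0, 0, 0, 0]
3 nonzero rows, so rank(P) = 3.
P has 5 columns; by rank–nullity, nullity = 5 − 3 = 2.

2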